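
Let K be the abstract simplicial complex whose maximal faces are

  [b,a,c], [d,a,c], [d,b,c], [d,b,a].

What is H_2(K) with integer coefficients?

Order the vertices as a < b < c < d. Listing each simplex with vertices in this order, K has dimension 2 with simplices:

  0-simplices (4): a, b, c, d
  1-simplices (6): ab, ac, ad, bc, bd, cd
  2-simplices (4): abc, abd, acd, bcd

Hence C_0 ≅ Z^4, C_1 ≅ Z^6, C_2 ≅ Z^4.

∂_1: C_1 → C_0 sends each edge [p,q] (with p < q) to q − p. For instance
  ∂ab = b − a.
The 4×6 boundary matrix has rank 3 and Smith normal form diag(1,1,1).

∂_2: C_2 → C_1 maps a triangle to the signed sum of its edges. For instance
  ∂acd = cd − ad + ac,
  ∂abc = bc − ac + ab.
As a 6×4 matrix over Z this has rank 3, with invariant factors (1,1,1).

From H_k ≅ ker(∂_k) / im(∂_{k+1}) we obtain:

  H_2: rank ker ∂_2 − rank ∂_3 = (4 − 3) − 0 = 1, and there is no ∂_3, so H_2 ≅ Z.

(K is a triangulation of the 2-sphere S^2.)

H_2 ≅ Z.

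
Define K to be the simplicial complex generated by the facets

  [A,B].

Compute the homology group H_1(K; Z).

We work with the vertex ordering A < B. The simplices of K, each written with vertices in increasing order, are:

  0-simplices (2): A, B
  1-simplices (1): AB

giving chain groups C_0 ≅ Z^2, C_1 ≅ Z^1.

The boundary map ∂_1: C_1 → C_0 is given by ∂[p,q] = [q] − [p]. For instance
  ∂AB = B − A.
As a 2×1 matrix over Z this has rank 1, with invariant factors (1).

Now H_k = ker ∂_k / im ∂_{k+1}, so:

  H_1: rank ker ∂_1 − rank ∂_2 = (1 − 1) − 0 = 0, and there is no ∂_2, so H_1 = 0.

H_1 = 0.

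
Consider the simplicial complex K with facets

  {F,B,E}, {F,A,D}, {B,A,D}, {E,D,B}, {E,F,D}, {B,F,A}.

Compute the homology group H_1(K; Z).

H_1 = 0.

We work with the vertex ordering A < B < D < E < F. The simplices of K, each written with vertices in increasing order, are:

  0-simplices (5): A, B, D, E, F
  1-simplices (9): AB, AD, AF, BD, BE, BF, DE, DF, EF
  2-simplices (6): ABD, ABF, ADF, BDE, BEF, DEF

Hence C_0 ≅ Z^5, C_1 ≅ Z^9, C_2 ≅ Z^6.

The boundary map ∂_1: C_1 → C_0 is given by ∂[p,q] = [q] − [p]. For instance
  ∂DF = F − D.
The 5×9 boundary matrix has rank 4 and Smith normal form diag(1,1,1,1).

Boundary ∂_2: C_2 → C_1 sends each 2-simplex [p,q,r] to [q,r] − [p,r] + [p,q]. For instance
  ∂ADF = DF − AF + AD,
  ∂ABD = BD − AD + AB.
The 9×6 boundary matrix has rank 5 and Smith normal form diag(1,1,1,1,1).

From H_k ≅ ker(∂_k) / im(∂_{k+1}) we obtain:

  H_1: rank ker ∂_1 − rank ∂_2 = (9 − 4) − 5 = 0, and the invariant factors of ∂_2 are all 1, so H_1 = 0.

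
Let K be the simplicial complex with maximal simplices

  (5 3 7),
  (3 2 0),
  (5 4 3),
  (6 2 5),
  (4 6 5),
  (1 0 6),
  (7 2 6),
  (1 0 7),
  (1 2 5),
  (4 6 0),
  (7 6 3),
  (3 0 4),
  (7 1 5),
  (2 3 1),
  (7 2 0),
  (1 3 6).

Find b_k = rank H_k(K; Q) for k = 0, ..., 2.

Fix the vertex order 0 < 1 < 2 < 3 < 4 < 5 < 6 < 7 and write every simplex with vertices in increasing order. Then dim K = 2 and the simplices of K are:

  0-simplices (8): [0], [1], [2], [3], [4], [5], [6], [7]
  1-simplices (24): (24 of them)
  2-simplices (16): [0,1,6], [0,1,7], [0,2,3], [0,2,7], [0,3,4], [0,4,6], [1,2,3], [1,2,5], [1,3,6], [1,5,7], [2,5,6], [2,6,7], [3,4,5], [3,5,7], [3,6,7], [4,5,6]

Hence C_0 ≅ Z^8, C_1 ≅ Z^24, C_2 ≅ Z^16.

The boundary map ∂_1: C_1 → C_0 sends each edge [p,q] (with p < q) to q − p. For instance
  ∂[5,7] = [7] − [5].
As a 8×24 matrix over Z this has rank 7, with invariant factors (1,1,1,1,1,1,1).

Boundary ∂_2: C_2 → C_1 acts by ∂[p,q,r] = [q,r] − [p,r] + [p,q]. For instance
  ∂[0,1,6] = [1,6] − [0,6] + [0,1],
  ∂[0,3,4] = [3,4] − [0,4] + [0,3].
This gives a 24×16 integer matrix of rank 15; reducing to Smith normal form yields diagonal entries (1,1,1,1,1,1,1,1,1,1,1,1,1,1,1).

Now H_k = ker ∂_k / im ∂_{k+1}, so:

  H_0: rank C_0 − rank ∂_1 = 8 − 7 = 1, and the invariant factors of ∂_1 are all 1, so H_0 ≅ Z.
  H_1: rank ker ∂_1 − rank ∂_2 = (24 − 7) − 15 = 2, and the invariant factors of ∂_2 are all 1, so H_1 ≅ Z^2.
  H_2: rank ker ∂_2 − rank ∂_3 = (16 − 15) − 0 = 1, and there is no ∂_3, so H_2 ≅ Z.

As a check, the Euler characteristic is 8 − 24 + 16 = 0, which agrees with 1 − 2 + 1 = 0.

Hence the Betti numbers are b_0 = 1, b_1 = 2, b_2 = 1.

b_0 = 1, b_1 = 2, b_2 = 1.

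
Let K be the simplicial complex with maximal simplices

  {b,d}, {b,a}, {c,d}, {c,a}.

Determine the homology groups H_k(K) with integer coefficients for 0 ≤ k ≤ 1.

H_0 = Z,  H_1 = Z.

We work with the vertex ordering a < b < c < d. The simplices of K, each written with vertices in increasing order, are:

  0-simplices (4): a, b, c, d
  1-simplices (4): ab, ac, bd, cd

so the chain groups are C_0 ≅ Z^4, C_1 ≅ Z^4.

∂_1: C_1 → C_0 is given by ∂[p,q] = [q] − [p]. For instance
  ∂bd = d − b.
The 4×4 boundary matrix has rank 3 and Smith normal form diag(1,1,1).

From H_k ≅ ker(∂_k) / im(∂_{k+1}) we obtain:

  H_0: rank C_0 − rank ∂_1 = 4 − 3 = 1, and the invariant factors of ∂_1 are all 1, so H_0 ≅ Z.
  H_1: rank ker ∂_1 − rank ∂_2 = (4 − 3) − 0 = 1, and there is no ∂_2, so H_1 ≅ Z.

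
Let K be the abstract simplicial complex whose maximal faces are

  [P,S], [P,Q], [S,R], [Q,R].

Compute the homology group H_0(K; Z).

H_0 = Z.

Order the vertices as P < Q < R < S. Listing each simplex with vertices in this order, K has dimension 1 with simplices:

  0-simplices (4): P, Q, R, S
  1-simplices (4): PQ, PS, QR, RS

Hence C_0 ≅ Z^4, C_1 ≅ Z^4.

∂_1: C_1 → C_0 sends each edge [p,q] (with p < q) to q − p. For instance
  ∂PS = S − P.
The resulting 4×4 matrix has rank 3, and its Smith normal form has invariant factors (1,1,1).

Reading off H_k = ker ∂_k / im ∂_{k+1}:

  H_0: rank C_0 − rank ∂_1 = 4 − 3 = 1, and the invariant factors of ∂_1 are all 1, so H_0 = Z.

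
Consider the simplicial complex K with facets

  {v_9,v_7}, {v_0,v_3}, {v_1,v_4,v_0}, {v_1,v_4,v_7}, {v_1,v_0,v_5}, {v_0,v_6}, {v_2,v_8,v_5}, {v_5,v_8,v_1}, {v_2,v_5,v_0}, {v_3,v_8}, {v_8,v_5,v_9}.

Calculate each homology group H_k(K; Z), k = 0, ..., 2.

We work with the vertex ordering v_0 < v_1 < v_2 < v_3 < v_4 < v_5 < v_6 < v_7 < v_8 < v_9. The simplices of K, each written with vertices in increasing order, are:

  0-simplices (10): [v_0], [v_1], [v_2], [v_3], [v_4], [v_5], [v_6], [v_7], [v_8], [v_9]
  1-simplices (18): (18 of them)
  2-simplices (7): [v_0,v_1,v_4], [v_0,v_1,v_5], [v_0,v_2,v_5], [v_1,v_4,v_7], [v_1,v_5,v_8], [v_2,v_5,v_8], [v_5,v_8,v_9]

so the chain groups are C_0 ≅ Z^10, C_1 ≅ Z^18, C_2 ≅ Z^7.

∂_1: C_1 → C_0 sends each edge [p,q] (with p < q) to q − p.
This gives a 10×18 integer matrix of rank 9; reducing to Smith normal form yields diagonal entries (1,1,1,1,1,1,1,1,1).

The boundary map ∂_2: C_2 → C_1 acts by ∂[p,q,r] = [q,r] − [p,r] + [p,q]. For instance
  ∂[v_0,v_2,v_5] = [v_2,v_5] − [v_0,v_5] + [v_0,v_2],
  ∂[v_2,v_5,v_8] = [v_5,v_8] − [v_2,v_8] + [v_2,v_5].
The 18×7 boundary matrix has rank 7 and Smith normal form diag(1,1,1,1,1,1,1).

From H_k ≅ ker(∂_k) / im(∂_{k+1}) we obtain:

  H_0: rank C_0 − rank ∂_1 = 10 − 9 = 1, and the invariant factors of ∂_1 are all 1, so H_0 ≅ Z.
  H_1: rank ker ∂_1 − rank ∂_2 = (18 − 9) − 7 = 2, and the invariant factors of ∂_2 are all 1, so H_1 ≅ Z^2.
  H_2: rank ker ∂_2 − rank ∂_3 = (7 − 7) − 0 = 0, and there is no ∂_3, so H_2 ≅ 0.

As a check, the Euler characteristic is 10 − 18 + 7 = -1, which agrees with 1 − 2 + 0 = -1.

H_0 = Z,  H_1 = Z^2,  H_2 = 0.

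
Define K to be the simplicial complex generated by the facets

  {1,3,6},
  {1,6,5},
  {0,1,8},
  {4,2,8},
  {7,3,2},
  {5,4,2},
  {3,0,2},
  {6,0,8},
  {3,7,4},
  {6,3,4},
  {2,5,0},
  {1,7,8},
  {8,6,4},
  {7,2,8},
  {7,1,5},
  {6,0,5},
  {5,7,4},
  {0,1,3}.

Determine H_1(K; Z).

H_1 ≅ Z ⊕ Z/2.

We work with the vertex ordering 0 < 1 < 2 < 3 < 4 < 5 < 6 < 7 < 8. The simplices of K, each written with vertices in increasing order, are:

  0-simplices (9): [0], [1], [2], [3], [4], [5], [6], [7], [8]
  1-simplices (27): (27 of them)
  2-simplices (18): [0,1,3], [0,1,8], [0,2,3], [0,2,5], [0,5,6], [0,6,8], [1,3,6], [1,5,6], [1,5,7], [1,7,8], [2,3,7], [2,4,5], [2,4,8], [2,7,8], [3,4,6], [3,4,7], [4,5,7], [4,6,8]

Hence C_0 ≅ Z^9, C_1 ≅ Z^27, C_2 ≅ Z^18.

∂_1: C_1 → C_0 maps an edge to its endpoints' difference, ∂[p,q] = q − p.
The 9×27 boundary matrix has rank 8 and Smith normal form diag(1,1,1,1,1,1,1,1).

∂_2: C_2 → C_1 acts by ∂[p,q,r] = [q,r] − [p,r] + [p,q]. For instance
  ∂[0,1,3] = [1,3] − [0,3] + [0,1],
  ∂[4,6,8] = [6,8] − [4,8] + [4,6].
This gives a 27×18 integer matrix of rank 18; reducing to Smith normal form yields diagonal entries (1,1,1,1,1,1,1,1,1,1,1,1,1,1,1,1,1,2).

Reading off H_k = ker ∂_k / im ∂_{k+1}:

  H_1: rank ker ∂_1 − rank ∂_2 = (27 − 8) − 18 = 1, and ∂_2 has invariant factor 2 > 1, so H_1 ≅ Z ⊕ Z/2.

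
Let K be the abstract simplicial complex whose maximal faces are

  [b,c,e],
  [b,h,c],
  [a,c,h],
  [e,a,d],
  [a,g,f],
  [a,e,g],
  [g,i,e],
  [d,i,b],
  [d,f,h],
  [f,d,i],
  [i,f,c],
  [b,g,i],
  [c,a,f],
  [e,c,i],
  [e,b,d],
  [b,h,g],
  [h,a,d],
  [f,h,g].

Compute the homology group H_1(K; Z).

K has 9 vertices, 27 edges, 18 triangles.
rank ∂_1 = 8, rank ∂_2 = 18 ⇒ b_1 = 27 − 8 − 18 = 1; ∂_2 has invariant factor(s) [2] giving torsion. So H_1 = Z × Z/2.

H_1 ≅ Z × Z/2.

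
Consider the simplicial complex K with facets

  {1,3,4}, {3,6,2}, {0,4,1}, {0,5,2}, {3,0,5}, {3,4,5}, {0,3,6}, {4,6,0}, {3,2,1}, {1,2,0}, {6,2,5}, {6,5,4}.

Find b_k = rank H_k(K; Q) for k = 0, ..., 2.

b_0 = 1, b_1 = 0, b_2 = 0.

Order the vertices as 0 < 1 < 2 < 3 < 4 < 5 < 6. Listing each simplex with vertices in this order, K has dimension 2 with simplices:

  0-simplices (7): [0], [1], [2], [3], [4], [5], [6]
  1-simplices (18): [0,1], [0,2], [0,3], [0,4], [0,5], [0,6], [1,2], [1,3], [1,4], [2,3], [2,5], [2,6], [3,4], [3,5], [3,6], [4,5], [4,6], [5,6]
  2-simplices (12): [0,1,2], [0,1,4], [0,2,5], [0,3,5], [0,3,6], [0,4,6], [1,2,3], [1,3,4], [2,3,6], [2,5,6], [3,4,5], [4,5,6]

giving chain groups C_0 ≅ Z^7, C_1 ≅ Z^18, C_2 ≅ Z^12.

∂_1: C_1 → C_0 maps an edge to its endpoints' difference, ∂[p,q] = q − p.
The 7×18 boundary matrix has rank 6 and Smith normal form diag(1,1,1,1,1,1).

∂_2: C_2 → C_1 acts by ∂[p,q,r] = [q,r] − [p,r] + [p,q]. For instance
  ∂[3,4,5] = [4,5] − [3,5] + [3,4],
  ∂[0,3,6] = [3,6] − [0,6] + [0,3].
As a 18×12 matrix over Z this has rank 12, with invariant factors (1,1,1,1,1,1,1,1,1,1,1,2).

Reading off H_k = ker ∂_k / im ∂_{k+1}:

  H_0: rank C_0 − rank ∂_1 = 7 − 6 = 1, and the invariant factors of ∂_1 are all 1, so H_0 = Z.
  H_1: rank ker ∂_1 − rank ∂_2 = (18 − 6) − 12 = 0, and ∂_2 has invariant factor 2 > 1, so H_1 = Z/2.
  H_2: rank ker ∂_2 − rank ∂_3 = (12 − 12) − 0 = 0, and there is no ∂_3, so H_2 = 0.

As a check, the Euler characteristic is 7 − 18 + 12 = 1, which agrees with 1 − 0 + 0 = 1.
(K is a triangulation of the real projective plane RP^2.)

Hence the Betti numbers are b_0 = 1, b_1 = 0, b_2 = 0.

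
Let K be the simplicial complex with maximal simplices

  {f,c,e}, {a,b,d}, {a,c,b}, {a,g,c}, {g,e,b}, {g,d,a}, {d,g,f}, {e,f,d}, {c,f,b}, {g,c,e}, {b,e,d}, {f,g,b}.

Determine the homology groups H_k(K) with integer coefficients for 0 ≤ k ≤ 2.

H_0 ≅ Z,  H_1 ≅ Z/2,  H_2 = 0.

We work with the vertex ordering a < b < c < d < e < f < g. The simplices of K, each written with vertices in increasing order, are:

  0-simplices (7): a, b, c, d, e, f, g
  1-simplices (18): ab, ac, ad, ag, bc, bd, be, bf, bg, ce, cf, cg, de, df, dg, ef, eg, fg
  2-simplices (12): abc, abd, acg, adg, bcf, bde, beg, bfg, cef, ceg, def, dfg

so the chain groups are C_0 ≅ Z^7, C_1 ≅ Z^18, C_2 ≅ Z^12.

∂_1: C_1 → C_0 is given by ∂[p,q] = [q] − [p].
This gives a 7×18 integer matrix of rank 6; reducing to Smith normal form yields diagonal entries (1,1,1,1,1,1).

Boundary ∂_2: C_2 → C_1 sends each 2-simplex [p,q,r] to [q,r] − [p,r] + [p,q]. For instance
  ∂cef = ef − cf + ce,
  ∂abd = bd − ad + ab.
As a 18×12 matrix over Z this has rank 12, with invariant factors (1,1,1,1,1,1,1,1,1,1,1,2).

Reading off H_k = ker ∂_k / im ∂_{k+1}:

  H_0: rank C_0 − rank ∂_1 = 7 − 6 = 1, and the invariant factors of ∂_1 are all 1, so H_0 = Z.
  H_1: rank ker ∂_1 − rank ∂_2 = (18 − 6) − 12 = 0, and ∂_2 has invariant factor 2 > 1, so H_1 = Z/2.
  H_2: rank ker ∂_2 − rank ∂_3 = (12 − 12) − 0 = 0, and there is no ∂_3, so H_2 = 0.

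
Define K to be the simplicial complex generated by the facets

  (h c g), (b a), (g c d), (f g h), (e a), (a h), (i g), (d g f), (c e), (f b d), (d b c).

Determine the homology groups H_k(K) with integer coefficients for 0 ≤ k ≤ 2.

H_0 ≅ Z,  H_1 ≅ Z^2,  H_2 = 0.

Order the vertices as a < b < c < d < e < f < g < h < i. Listing each simplex with vertices in this order, K has dimension 2 with simplices:

  0-simplices (9): a, b, c, d, e, f, g, h, i
  1-simplices (16): ab, ae, ah, bc, bd, bf, cd, ce, cg, ch, df, dg, fg, fh, gh, gi
  2-simplices (6): bcd, bdf, cdg, cgh, dfg, fgh

so the chain groups are C_0 ≅ Z^9, C_1 ≅ Z^16, C_2 ≅ Z^6.

The boundary map ∂_1: C_1 → C_0 sends each edge [p,q] (with p < q) to q − p. For instance
  ∂fh = h − f.
The resulting 9×16 matrix has rank 8, and its Smith normal form has invariant factors (1,1,1,1,1,1,1,1).

The boundary map ∂_2: C_2 → C_1 maps a triangle to the signed sum of its edges. For instance
  ∂cgh = gh − ch + cg,
  ∂dfg = fg − dg + df.
As a 16×6 matrix over Z this has rank 6, with invariant factors (1,1,1,1,1,1).

Reading off H_k = ker ∂_k / im ∂_{k+1}:

  H_0: rank C_0 − rank ∂_1 = 9 − 8 = 1, and the invariant factors of ∂_1 are all 1, so H_0 = Z.
  H_1: rank ker ∂_1 − rank ∂_2 = (16 − 8) − 6 = 2, and the invariant factors of ∂_2 are all 1, so H_1 = Z^2.
  H_2: rank ker ∂_2 − rank ∂_3 = (6 − 6) − 0 = 0, and there is no ∂_3, so H_2 = 0.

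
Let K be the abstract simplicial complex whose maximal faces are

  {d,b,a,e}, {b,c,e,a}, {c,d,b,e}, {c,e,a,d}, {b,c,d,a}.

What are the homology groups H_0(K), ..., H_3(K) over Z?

H_0 ≅ Z,  H_1 = 0,  H_2 = 0,  H_3 ≅ Z.

Fix the vertex order a < b < c < d < e and write every simplex with vertices in increasing order. Then dim K = 3 and the simplices of K are:

  0-simplices (5): a, b, c, d, e
  1-simplices (10): ab, ac, ad, ae, bc, bd, be, cd, ce, de
  2-simplices (10): abc, abd, abe, acd, ace, ade, bcd, bce, bde, cde
  3-simplices (5): abcd, abce, abde, acde, bcde

giving chain groups C_0 ≅ Z^5, C_1 ≅ Z^10, C_2 ≅ Z^10, C_3 ≅ Z^5.

∂_1: C_1 → C_0 is given by ∂[p,q] = [q] − [p]. For instance
  ∂ce = e − c.
As a 5×10 matrix over Z this has rank 4, with invariant factors (1,1,1,1).

Boundary ∂_2: C_2 → C_1 sends each 2-simplex [p,q,r] to [q,r] − [p,r] + [p,q]. For instance
  ∂cde = de − ce + cd,
  ∂abc = bc − ac + ab.
As a 10×10 matrix over Z this has rank 6, with invariant factors (1,1,1,1,1,1).

Boundary ∂_3: C_3 → C_2 sends each 3-simplex σ to the alternating sum Σ_i (−1)^i (σ with its i-th vertex removed). For instance
  ∂abcd = bcd − acd + abd − abc,
  ∂abde = bde − ade + abe − abd.
The 10×5 boundary matrix has rank 4 and Smith normal form diag(1,1,1,1).

Computing H_k = (kernel of ∂_k) / (image of ∂_{k+1}):

  H_0: rank C_0 − rank ∂_1 = 5 − 4 = 1, and the invariant factors of ∂_1 are all 1, so H_0 ≅ Z.
  H_1: rank ker ∂_1 − rank ∂_2 = (10 − 4) − 6 = 0, and the invariant factors of ∂_2 are all 1, so H_1 ≅ 0.
  H_2: rank ker ∂_2 − rank ∂_3 = (10 − 6) − 4 = 0, and the invariant factors of ∂_3 are all 1, so H_2 ≅ 0.
  H_3: rank ker ∂_3 − rank ∂_4 = (5 − 4) − 0 = 1, and there is no ∂_4, so H_3 ≅ Z.

(K is a triangulation of the 3-sphere S^3.)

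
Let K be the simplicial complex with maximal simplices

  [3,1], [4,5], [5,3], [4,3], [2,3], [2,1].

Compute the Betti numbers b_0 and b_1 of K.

K has 5 vertices, 6 edges.
rank ∂_0 = 0, rank ∂_1 = 4 ⇒ b_0 = 5 − 0 − 4 = 1; all invariant factors of ∂_1 are 1 so no torsion. So H_0 ≅ Z.
rank ∂_1 = 4, rank ∂_2 = 0 ⇒ b_1 = 6 − 4 − 0 = 2. So H_1 ≅ Z^2.

b_0 = 1, b_1 = 2.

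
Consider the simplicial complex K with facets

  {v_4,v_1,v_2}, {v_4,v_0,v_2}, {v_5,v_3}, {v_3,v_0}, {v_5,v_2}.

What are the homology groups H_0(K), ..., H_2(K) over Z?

We work with the vertex ordering v_0 < v_1 < v_2 < v_3 < v_4 < v_5. The simplices of K, each written with vertices in increasing order, are:

  0-simplices (6): [v_0], [v_1], [v_2], [v_3], [v_4], [v_5]
  1-simplices (8): [v_0,v_2], [v_0,v_3], [v_0,v_4], [v_1,v_2], [v_1,v_4], [v_2,v_4], [v_2,v_5], [v_3,v_5]
  2-simplices (2): [v_0,v_2,v_4], [v_1,v_2,v_4]

so the chain groups are C_0 ≅ Z^6, C_1 ≅ Z^8, C_2 ≅ Z^2.

∂_1: C_1 → C_0 is given by ∂[p,q] = [q] − [p]. For instance
  ∂[v_1,v_4] = [v_4] − [v_1].
The 6×8 boundary matrix has rank 5 and Smith normal form diag(1,1,1,1,1).

The boundary map ∂_2: C_2 → C_1 maps a triangle to the signed sum of its edges. For instance
  ∂[v_0,v_2,v_4] = [v_2,v_4] − [v_0,v_4] + [v_0,v_2],
  ∂[v_1,v_2,v_4] = [v_2,v_4] − [v_1,v_4] + [v_1,v_2].
This gives a 8×2 integer matrix of rank 2; reducing to Smith normal form yields diagonal entries (1,1).

Now H_k = ker ∂_k / im ∂_{k+1}, so:

  H_0: rank C_0 − rank ∂_1 = 6 − 5 = 1, and the invariant factors of ∂_1 are all 1, so H_0 = Z.
  H_1: rank ker ∂_1 − rank ∂_2 = (8 − 5) − 2 = 1, and the invariant factors of ∂_2 are all 1, so H_1 = Z.
  H_2: rank ker ∂_2 − rank ∂_3 = (2 − 2) − 0 = 0, and there is no ∂_3, so H_2 = 0.

H_0 = Z,  H_1 = Z,  H_2 = 0.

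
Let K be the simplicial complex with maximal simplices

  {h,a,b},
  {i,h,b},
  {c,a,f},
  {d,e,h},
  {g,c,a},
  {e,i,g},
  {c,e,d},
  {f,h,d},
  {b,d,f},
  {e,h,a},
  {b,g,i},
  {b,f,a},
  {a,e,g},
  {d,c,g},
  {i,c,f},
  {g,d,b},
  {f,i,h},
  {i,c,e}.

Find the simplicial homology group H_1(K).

H_1 ≅ Z ⊕ Z/2.

Order the vertices as a < b < c < d < e < f < g < h < i. Listing each simplex with vertices in this order, K has dimension 2 with simplices:

  0-simplices (9): a, b, c, d, e, f, g, h, i
  1-simplices (27): ab, ac, ae, af, ag, ah, bd, bf, bg, bh, bi, cd, ce, cf, cg, ci, de, df, dg, dh, eg, eh, ei, fh, fi, gi, hi
  2-simplices (18): abf, abh, acf, acg, aeg, aeh, bdf, bdg, bgi, bhi, cde, cdg, cei, cfi, deh, dfh, egi, fhi

giving chain groups C_0 ≅ Z^9, C_1 ≅ Z^27, C_2 ≅ Z^18.

∂_1: C_1 → C_0 is given by ∂[p,q] = [q] − [p].
As a 9×27 matrix over Z this has rank 8, with invariant factors (1,1,1,1,1,1,1,1).

Boundary ∂_2: C_2 → C_1 sends each 2-simplex [p,q,r] to [q,r] − [p,r] + [p,q]. For instance
  ∂fhi = hi − fi + fh,
  ∂acg = cg − ag + ac.
This gives a 27×18 integer matrix of rank 18; reducing to Smith normal form yields diagonal entries (1,1,1,1,1,1,1,1,1,1,1,1,1,1,1,1,1,2).

From H_k ≅ ker(∂_k) / im(∂_{k+1}) we obtain:

  H_1: rank ker ∂_1 − rank ∂_2 = (27 − 8) − 18 = 1, and ∂_2 has invariant factor 2 > 1, so H_1 = Z ⊕ Z/2.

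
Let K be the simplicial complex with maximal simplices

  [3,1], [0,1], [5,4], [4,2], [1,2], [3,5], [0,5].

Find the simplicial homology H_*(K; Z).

We work with the vertex ordering 0 < 1 < 2 < 3 < 4 < 5. The simplices of K, each written with vertices in increasing order, are:

  0-simplices (6): [0], [1], [2], [3], [4], [5]
  1-simplices (7): [0,1], [0,5], [1,2], [1,3], [2,4], [3,5], [4,5]

Hence C_0 ≅ Z^6, C_1 ≅ Z^7.

Boundary ∂_1: C_1 → C_0 maps an edge to its endpoints' difference, ∂[p,q] = q − p.
As a 6×7 matrix over Z this has rank 5, with invariant factors (1,1,1,1,1).

Reading off H_k = ker ∂_k / im ∂_{k+1}:

  H_0: rank C_0 − rank ∂_1 = 6 − 5 = 1, and the invariant factors of ∂_1 are all 1, so H_0 = Z.
  H_1: rank ker ∂_1 − rank ∂_2 = (7 − 5) − 0 = 2, and there is no ∂_2, so H_1 = Z^2.

H_0 = Z,  H_1 = Z^2.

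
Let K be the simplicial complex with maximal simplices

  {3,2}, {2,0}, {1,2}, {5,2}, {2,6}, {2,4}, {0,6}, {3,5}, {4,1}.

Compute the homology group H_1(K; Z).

H_1 ≅ Z^3.

Take the total order 0 < 1 < 2 < 3 < 4 < 5 < 6 on the vertex set. Then K (dimension 1) consists of the simplices:

  0-simplices (7): [0], [1], [2], [3], [4], [5], [6]
  1-simplices (9): [0,2], [0,6], [1,2], [1,4], [2,3], [2,4], [2,5], [2,6], [3,5]

so the chain groups are C_0 ≅ Z^7, C_1 ≅ Z^9.

∂_1: C_1 → C_0 is given by ∂[p,q] = [q] − [p]. For instance
  ∂[3,5] = [5] − [3].
This gives a 7×9 integer matrix of rank 6; reducing to Smith normal form yields diagonal entries (1,1,1,1,1,1).

Now H_k = ker ∂_k / im ∂_{k+1}, so:

  H_1: rank ker ∂_1 − rank ∂_2 = (9 − 6) − 0 = 3, and there is no ∂_2, so H_1 ≅ Z^3.

(K is a triangulation of a wedge of 3 circles.)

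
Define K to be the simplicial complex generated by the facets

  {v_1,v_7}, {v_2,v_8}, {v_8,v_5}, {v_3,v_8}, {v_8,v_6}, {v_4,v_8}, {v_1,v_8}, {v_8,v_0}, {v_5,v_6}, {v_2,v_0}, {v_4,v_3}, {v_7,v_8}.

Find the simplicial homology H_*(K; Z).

We work with the vertex ordering v_0 < v_1 < v_2 < v_3 < v_4 < v_5 < v_6 < v_7 < v_8. The simplices of K, each written with vertices in increasing order, are:

  0-simplices (9): [v_0], [v_1], [v_2], [v_3], [v_4], [v_5], [v_6], [v_7], [v_8]
  1-simplices (12): [v_0,v_2], [v_0,v_8], [v_1,v_7], [v_1,v_8], [v_2,v_8], [v_3,v_4], [v_3,v_8], [v_4,v_8], [v_5,v_6], [v_5,v_8], [v_6,v_8], [v_7,v_8]

so the chain groups are C_0 ≅ Z^9, C_1 ≅ Z^12.

Boundary ∂_1: C_1 → C_0 sends each edge [p,q] (with p < q) to q − p.
This gives a 9×12 integer matrix of rank 8; reducing to Smith normal form yields diagonal entries (1,1,1,1,1,1,1,1).

From H_k ≅ ker(∂_k) / im(∂_{k+1}) we obtain:

  H_0: rank C_0 − rank ∂_1 = 9 − 8 = 1, and the invariant factors of ∂_1 are all 1, so H_0 = Z.
  H_1: rank ker ∂_1 − rank ∂_2 = (12 − 8) − 0 = 4, and there is no ∂_2, so H_1 = Z^4.

H_0 = Z,  H_1 = Z^4.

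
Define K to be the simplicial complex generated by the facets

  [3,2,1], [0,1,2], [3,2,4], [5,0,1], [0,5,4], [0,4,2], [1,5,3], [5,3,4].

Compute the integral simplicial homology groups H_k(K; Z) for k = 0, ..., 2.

H_0 ≅ Z,  H_1 = 0,  H_2 ≅ Z.

K has 6 vertices, 12 edges, 8 triangles.
rank ∂_0 = 0, rank ∂_1 = 5 ⇒ b_0 = 6 − 0 − 5 = 1; all invariant factors of ∂_1 are 1 so no torsion. So H_0 ≅ Z.
rank ∂_1 = 5, rank ∂_2 = 7 ⇒ b_1 = 12 − 5 − 7 = 0; all invariant factors of ∂_2 are 1 so no torsion. So H_1 ≅ 0.
rank ∂_2 = 7, rank ∂_3 = 0 ⇒ b_2 = 8 − 7 − 0 = 1. So H_2 ≅ Z.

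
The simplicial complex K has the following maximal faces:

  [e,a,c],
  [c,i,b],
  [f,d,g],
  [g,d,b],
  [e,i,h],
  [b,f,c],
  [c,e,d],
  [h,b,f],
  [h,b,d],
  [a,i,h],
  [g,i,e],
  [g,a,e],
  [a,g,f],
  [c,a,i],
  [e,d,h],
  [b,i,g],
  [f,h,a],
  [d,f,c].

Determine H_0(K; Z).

Order the vertices as a < b < c < d < e < f < g < h < i. Listing each simplex with vertices in this order, K has dimension 2 with simplices:

  0-simplices (9): a, b, c, d, e, f, g, h, i
  1-simplices (27): ac, ae, af, ag, ah, ai, bc, bd, bf, bg, bh, bi, cd, ce, cf, ci, de, df, dg, dh, eg, eh, ei, fg, fh, gi, hi
  2-simplices (18): ace, aci, aeg, afg, afh, ahi, bcf, bci, bdg, bdh, bfh, bgi, cde, cdf, deh, dfg, egi, ehi

Hence C_0 ≅ Z^9, C_1 ≅ Z^27, C_2 ≅ Z^18.

Boundary ∂_1: C_1 → C_0 maps an edge to its endpoints' difference, ∂[p,q] = q − p. For instance
  ∂de = e − d.
As a 9×27 matrix over Z this has rank 8, with invariant factors (1,1,1,1,1,1,1,1).

∂_2: C_2 → C_1 acts by ∂[p,q,r] = [q,r] − [p,r] + [p,q]. For instance
  ∂afh = fh − ah + af,
  ∂bdh = dh − bh + bd.
The 27×18 boundary matrix has rank 18 and Smith normal form diag(1,1,1,1,1,1,1,1,1,1,1,1,1,1,1,1,1,2).

Now H_k = ker ∂_k / im ∂_{k+1}, so:

  H_0: rank C_0 − rank ∂_1 = 9 − 8 = 1, and the invariant factors of ∂_1 are all 1, so H_0 = Z.

(K is a triangulation of the Klein bottle.)

H_0 = Z.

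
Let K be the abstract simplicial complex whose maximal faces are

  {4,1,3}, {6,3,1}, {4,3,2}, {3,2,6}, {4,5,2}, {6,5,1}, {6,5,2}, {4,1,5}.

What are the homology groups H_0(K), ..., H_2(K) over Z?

Fix the vertex order 1 < 2 < 3 < 4 < 5 < 6 and write every simplex with vertices in increasing order. Then dim K = 2 and the simplices of K are:

  0-simplices (6): [1], [2], [3], [4], [5], [6]
  1-simplices (12): [1,3], [1,4], [1,5], [1,6], [2,3], [2,4], [2,5], [2,6], [3,4], [3,6], [4,5], [5,6]
  2-simplices (8): [1,3,4], [1,3,6], [1,4,5], [1,5,6], [2,3,4], [2,3,6], [2,4,5], [2,5,6]

so the chain groups are C_0 ≅ Z^6, C_1 ≅ Z^12, C_2 ≅ Z^8.

The boundary map ∂_1: C_1 → C_0 sends each edge [p,q] (with p < q) to q − p. For instance
  ∂[1,3] = [3] − [1].
The 6×12 boundary matrix has rank 5 and Smith normal form diag(1,1,1,1,1).

The boundary map ∂_2: C_2 → C_1 maps a triangle to the signed sum of its edges. For instance
  ∂[2,4,5] = [4,5] − [2,5] + [2,4],
  ∂[2,3,6] = [3,6] − [2,6] + [2,3].
As a 12×8 matrix over Z this has rank 7, with invariant factors (1,1,1,1,1,1,1).

Reading off H_k = ker ∂_k / im ∂_{k+1}:

  H_0: rank C_0 − rank ∂_1 = 6 − 5 = 1, and the invariant factors of ∂_1 are all 1, so H_0 = Z.
  H_1: rank ker ∂_1 − rank ∂_2 = (12 − 5) − 7 = 0, and the invariant factors of ∂_2 are all 1, so H_1 = 0.
  H_2: rank ker ∂_2 − rank ∂_3 = (8 − 7) − 0 = 1, and there is no ∂_3, so H_2 = Z.

As a check, the Euler characteristic is 6 − 12 + 8 = 2, which agrees with 1 − 0 + 1 = 2.
(K is a triangulation of the 2-sphere S^2.)

H_0 ≅ Z,  H_1 = 0,  H_2 ≅ Z.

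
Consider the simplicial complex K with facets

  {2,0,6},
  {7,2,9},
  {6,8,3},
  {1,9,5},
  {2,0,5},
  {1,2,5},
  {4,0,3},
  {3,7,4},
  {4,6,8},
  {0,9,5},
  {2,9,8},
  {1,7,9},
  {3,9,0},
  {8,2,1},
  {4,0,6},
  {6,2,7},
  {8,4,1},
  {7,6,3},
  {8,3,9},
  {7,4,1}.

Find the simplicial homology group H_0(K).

Order the vertices as 0 < 1 < 2 < 3 < 4 < 5 < 6 < 7 < 8 < 9. Listing each simplex with vertices in this order, K has dimension 2 with simplices:

  0-simplices (10): [0], [1], [2], [3], [4], [5], [6], [7], [8], [9]
  1-simplices (30): (30 of them)
  2-simplices (20): (20 of them)

so the chain groups are C_0 ≅ Z^10, C_1 ≅ Z^30, C_2 ≅ Z^20.

Boundary ∂_1: C_1 → C_0 is given by ∂[p,q] = [q] − [p].
The 10×30 boundary matrix has rank 9 and Smith normal form diag(1,1,1,1,1,1,1,1,1).

∂_2: C_2 → C_1 maps a triangle to the signed sum of its edges. For instance
  ∂[0,2,6] = [2,6] − [0,6] + [0,2],
  ∂[0,2,5] = [2,5] − [0,5] + [0,2].
This gives a 30×20 integer matrix of rank 20; reducing to Smith normal form yields diagonal entries (1,1,1,1,1,1,1,1,1,1,1,1,1,1,1,1,1,1,1,2).

Now H_k = ker ∂_k / im ∂_{k+1}, so:

  H_0: rank C_0 − rank ∂_1 = 10 − 9 = 1, and the invariant factors of ∂_1 are all 1, so H_0 = Z.

H_0 = Z.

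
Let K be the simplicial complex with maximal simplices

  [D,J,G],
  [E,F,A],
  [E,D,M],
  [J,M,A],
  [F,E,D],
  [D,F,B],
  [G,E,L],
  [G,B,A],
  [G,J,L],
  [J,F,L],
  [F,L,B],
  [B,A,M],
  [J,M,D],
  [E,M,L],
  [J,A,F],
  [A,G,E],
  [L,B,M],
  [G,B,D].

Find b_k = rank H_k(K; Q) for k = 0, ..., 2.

We work with the vertex ordering A < B < D < E < F < G < J < L < M. The simplices of K, each written with vertices in increasing order, are:

  0-simplices (9): A, B, D, E, F, G, J, L, M
  1-simplices (27): AB, AE, AF, AG, AJ, AM, BD, BF, BG, BL, BM, DE, DF, DG, DJ, DM, EF, EG, EL, EM, FJ, FL, GJ, GL, JL, JM, LM
  2-simplices (18): ABG, ABM, AEF, AEG, AFJ, AJM, BDF, BDG, BFL, BLM, DEF, DEM, DGJ, DJM, EGL, ELM, FJL, GJL

Hence C_0 ≅ Z^9, C_1 ≅ Z^27, C_2 ≅ Z^18.

Boundary ∂_1: C_1 → C_0 is given by ∂[p,q] = [q] − [p].
As a 9×27 matrix over Z this has rank 8, with invariant factors (1,1,1,1,1,1,1,1).

∂_2: C_2 → C_1 acts by ∂[p,q,r] = [q,r] − [p,r] + [p,q]. For instance
  ∂AEG = EG − AG + AE,
  ∂AJM = JM − AM + AJ.
This gives a 27×18 integer matrix of rank 17; reducing to Smith normal form yields diagonal entries (1,1,1,1,1,1,1,1,1,1,1,1,1,1,1,1,1).

Now H_k = ker ∂_k / im ∂_{k+1}, so:

  H_0: rank C_0 − rank ∂_1 = 9 − 8 = 1, and the invariant factors of ∂_1 are all 1, so H_0 ≅ Z.
  H_1: rank ker ∂_1 − rank ∂_2 = (27 − 8) − 17 = 2, and the invariant factors of ∂_2 are all 1, so H_1 ≅ Z^2.
  H_2: rank ker ∂_2 − rank ∂_3 = (18 − 17) − 0 = 1, and there is no ∂_3, so H_2 ≅ Z.

As a check, the Euler characteristic is 9 − 27 + 18 = 0, which agrees with 1 − 2 + 1 = 0.

Hence the Betti numbers are b_0 = 1, b_1 = 2, b_2 = 1.

b_0 = 1, b_1 = 2, b_2 = 1.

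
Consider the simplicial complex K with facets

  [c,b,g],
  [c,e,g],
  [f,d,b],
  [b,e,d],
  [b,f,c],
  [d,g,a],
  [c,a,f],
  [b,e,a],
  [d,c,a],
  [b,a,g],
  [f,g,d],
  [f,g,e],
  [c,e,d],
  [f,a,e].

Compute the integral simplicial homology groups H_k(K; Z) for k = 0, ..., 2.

H_0 ≅ Z,  H_1 ≅ Z^2,  H_2 ≅ Z.

Order the vertices as a < b < c < d < e < f < g. Listing each simplex with vertices in this order, K has dimension 2 with simplices:

  0-simplices (7): a, b, c, d, e, f, g
  1-simplices (21): ab, ac, ad, ae, af, ag, bc, bd, be, bf, bg, cd, ce, cf, cg, de, df, dg, ef, eg, fg
  2-simplices (14): abe, abg, acd, acf, adg, aef, bcf, bcg, bde, bdf, cde, ceg, dfg, efg

Hence C_0 ≅ Z^7, C_1 ≅ Z^21, C_2 ≅ Z^14.

Boundary ∂_1: C_1 → C_0 sends each edge [p,q] (with p < q) to q − p.
This gives a 7×21 integer matrix of rank 6; reducing to Smith normal form yields diagonal entries (1,1,1,1,1,1).

∂_2: C_2 → C_1 sends each 2-simplex [p,q,r] to [q,r] − [p,r] + [p,q]. For instance
  ∂ceg = eg − cg + ce,
  ∂aef = ef − af + ae.
The resulting 21×14 matrix has rank 13, and its Smith normal form has invariant factors (1,1,1,1,1,1,1,1,1,1,1,1,1).

Reading off H_k = ker ∂_k / im ∂_{k+1}:

  H_0: rank C_0 − rank ∂_1 = 7 − 6 = 1, and the invariant factors of ∂_1 are all 1, so H_0 = Z.
  H_1: rank ker ∂_1 − rank ∂_2 = (21 − 6) − 13 = 2, and the invariant factors of ∂_2 are all 1, so H_1 = Z^2.
  H_2: rank ker ∂_2 − rank ∂_3 = (14 − 13) − 0 = 1, and there is no ∂_3, so H_2 = Z.

As a check, the Euler characteristic is 7 − 21 + 14 = 0, which agrees with 1 − 2 + 1 = 0.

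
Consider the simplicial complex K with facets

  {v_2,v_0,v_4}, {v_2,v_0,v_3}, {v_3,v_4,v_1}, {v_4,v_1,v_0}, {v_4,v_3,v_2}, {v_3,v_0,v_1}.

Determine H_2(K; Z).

Order the vertices as v_0 < v_1 < v_2 < v_3 < v_4. Listing each simplex with vertices in this order, K has dimension 2 with simplices:

  0-simplices (5): [v_0], [v_1], [v_2], [v_3], [v_4]
  1-simplices (9): [v_0,v_1], [v_0,v_2], [v_0,v_3], [v_0,v_4], [v_1,v_3], [v_1,v_4], [v_2,v_3], [v_2,v_4], [v_3,v_4]
  2-simplices (6): [v_0,v_1,v_3], [v_0,v_1,v_4], [v_0,v_2,v_3], [v_0,v_2,v_4], [v_1,v_3,v_4], [v_2,v_3,v_4]

giving chain groups C_0 ≅ Z^5, C_1 ≅ Z^9, C_2 ≅ Z^6.

Boundary ∂_1: C_1 → C_0 maps an edge to its endpoints' difference, ∂[p,q] = q − p.
As a 5×9 matrix over Z this has rank 4, with invariant factors (1,1,1,1).

∂_2: C_2 → C_1 acts by ∂[p,q,r] = [q,r] − [p,r] + [p,q]. For instance
  ∂[v_0,v_1,v_4] = [v_1,v_4] − [v_0,v_4] + [v_0,v_1],
  ∂[v_0,v_1,v_3] = [v_1,v_3] − [v_0,v_3] + [v_0,v_1].
As a 9×6 matrix over Z this has rank 5, with invariant factors (1,1,1,1,1).

Computing H_k = (kernel of ∂_k) / (image of ∂_{k+1}):

  H_2: rank ker ∂_2 − rank ∂_3 = (6 − 5) − 0 = 1, and there is no ∂_3, so H_2 ≅ Z.

(K is a triangulation of the 2-sphere S^2.)

H_2 ≅ Z.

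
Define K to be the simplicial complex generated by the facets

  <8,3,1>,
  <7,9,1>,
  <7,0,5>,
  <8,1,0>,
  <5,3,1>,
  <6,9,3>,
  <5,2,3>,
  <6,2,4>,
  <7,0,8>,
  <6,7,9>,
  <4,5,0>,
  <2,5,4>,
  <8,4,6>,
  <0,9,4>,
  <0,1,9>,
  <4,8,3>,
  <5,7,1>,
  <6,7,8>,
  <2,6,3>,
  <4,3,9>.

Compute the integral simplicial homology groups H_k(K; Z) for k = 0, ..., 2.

Fix the vertex order 0 < 1 < 2 < 3 < 4 < 5 < 6 < 7 < 8 < 9 and write every simplex with vertices in increasing order. Then dim K = 2 and the simplices of K are:

  0-simplices (10): [0], [1], [2], [3], [4], [5], [6], [7], [8], [9]
  1-simplices (30): (30 of them)
  2-simplices (20): (20 of them)

Hence C_0 ≅ Z^10, C_1 ≅ Z^30, C_2 ≅ Z^20.

Boundary ∂_1: C_1 → C_0 maps an edge to its endpoints' difference, ∂[p,q] = q − p. For instance
  ∂[0,9] = [9] − [0].
This gives a 10×30 integer matrix of rank 9; reducing to Smith normal form yields diagonal entries (1,1,1,1,1,1,1,1,1).

The boundary map ∂_2: C_2 → C_1 maps a triangle to the signed sum of its edges. For instance
  ∂[1,3,5] = [3,5] − [1,5] + [1,3],
  ∂[6,7,8] = [7,8] − [6,8] + [6,7].
As a 30×20 matrix over Z this has rank 20, with invariant factors (1,1,1,1,1,1,1,1,1,1,1,1,1,1,1,1,1,1,1,2).

Now H_k = ker ∂_k / im ∂_{k+1}, so:

  H_0: rank C_0 − rank ∂_1 = 10 − 9 = 1, and the invariant factors of ∂_1 are all 1, so H_0 = Z.
  H_1: rank ker ∂_1 − rank ∂_2 = (30 − 9) − 20 = 1, and ∂_2 has invariant factor 2 > 1, so H_1 = Z ⊕ Z_2.
  H_2: rank ker ∂_2 − rank ∂_3 = (20 − 20) − 0 = 0, and there is no ∂_3, so H_2 = 0.

H_0 = Z,  H_1 = Z ⊕ Z_2,  H_2 = 0.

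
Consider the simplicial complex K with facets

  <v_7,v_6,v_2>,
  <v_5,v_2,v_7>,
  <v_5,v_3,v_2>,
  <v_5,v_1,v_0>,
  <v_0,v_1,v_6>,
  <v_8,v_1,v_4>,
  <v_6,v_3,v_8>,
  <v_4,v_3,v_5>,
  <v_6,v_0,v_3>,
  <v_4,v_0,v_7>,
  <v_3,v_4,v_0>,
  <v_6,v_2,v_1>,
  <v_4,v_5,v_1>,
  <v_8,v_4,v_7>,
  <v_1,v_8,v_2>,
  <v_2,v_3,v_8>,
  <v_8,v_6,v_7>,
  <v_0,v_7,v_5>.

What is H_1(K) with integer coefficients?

H_1 ≅ Z ⊕ Z/2.

Fix the vertex order v_0 < v_1 < v_2 < v_3 < v_4 < v_5 < v_6 < v_7 < v_8 and write every simplex with vertices in increasing order. Then dim K = 2 and the simplices of K are:

  0-simplices (9): [v_0], [v_1], [v_2], [v_3], [v_4], [v_5], [v_6], [v_7], [v_8]
  1-simplices (27): (27 of them)
  2-simplices (18): (18 of them)

giving chain groups C_0 ≅ Z^9, C_1 ≅ Z^27, C_2 ≅ Z^18.

The boundary map ∂_1: C_1 → C_0 sends each edge [p,q] (with p < q) to q − p.
The 9×27 boundary matrix has rank 8 and Smith normal form diag(1,1,1,1,1,1,1,1).

∂_2: C_2 → C_1 acts by ∂[p,q,r] = [q,r] − [p,r] + [p,q]. For instance
  ∂[v_2,v_5,v_7] = [v_5,v_7] − [v_2,v_7] + [v_2,v_5],
  ∂[v_6,v_7,v_8] = [v_7,v_8] − [v_6,v_8] + [v_6,v_7].
The resulting 27×18 matrix has rank 18, and its Smith normal form has invariant factors (1,1,1,1,1,1,1,1,1,1,1,1,1,1,1,1,1,2).

From H_k ≅ ker(∂_k) / im(∂_{k+1}) we obtain:

  H_1: rank ker ∂_1 − rank ∂_2 = (27 − 8) − 18 = 1, and ∂_2 has invariant factor 2 > 1, so H_1 = Z ⊕ Z/2.

(K is a triangulation of the Klein bottle.)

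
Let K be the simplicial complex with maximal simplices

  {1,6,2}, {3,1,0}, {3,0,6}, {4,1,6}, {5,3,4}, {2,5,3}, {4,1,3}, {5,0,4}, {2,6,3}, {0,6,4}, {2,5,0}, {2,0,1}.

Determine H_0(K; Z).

Fix the vertex order 0 < 1 < 2 < 3 < 4 < 5 < 6 and write every simplex with vertices in increasing order. Then dim K = 2 and the simplices of K are:

  0-simplices (7): [0], [1], [2], [3], [4], [5], [6]
  1-simplices (18): [0,1], [0,2], [0,3], [0,4], [0,5], [0,6], [1,2], [1,3], [1,4], [1,6], [2,3], [2,5], [2,6], [3,4], [3,5], [3,6], [4,5], [4,6]
  2-simplices (12): [0,1,2], [0,1,3], [0,2,5], [0,3,6], [0,4,5], [0,4,6], [1,2,6], [1,3,4], [1,4,6], [2,3,5], [2,3,6], [3,4,5]

so the chain groups are C_0 ≅ Z^7, C_1 ≅ Z^18, C_2 ≅ Z^12.

The boundary map ∂_1: C_1 → C_0 sends each edge [p,q] (with p < q) to q − p. For instance
  ∂[0,5] = [5] − [0].
The resulting 7×18 matrix has rank 6, and its Smith normal form has invariant factors (1,1,1,1,1,1).

∂_2: C_2 → C_1 sends each 2-simplex [p,q,r] to [q,r] − [p,r] + [p,q]. For instance
  ∂[0,1,3] = [1,3] − [0,3] + [0,1],
  ∂[2,3,5] = [3,5] − [2,5] + [2,3].
The 18×12 boundary matrix has rank 12 and Smith normal form diag(1,1,1,1,1,1,1,1,1,1,1,2).

Now H_k = ker ∂_k / im ∂_{k+1}, so:

  H_0: rank C_0 − rank ∂_1 = 7 − 6 = 1, and the invariant factors of ∂_1 are all 1, so H_0 ≅ Z.

(K is a triangulation of the real projective plane RP^2.)

H_0 ≅ Z.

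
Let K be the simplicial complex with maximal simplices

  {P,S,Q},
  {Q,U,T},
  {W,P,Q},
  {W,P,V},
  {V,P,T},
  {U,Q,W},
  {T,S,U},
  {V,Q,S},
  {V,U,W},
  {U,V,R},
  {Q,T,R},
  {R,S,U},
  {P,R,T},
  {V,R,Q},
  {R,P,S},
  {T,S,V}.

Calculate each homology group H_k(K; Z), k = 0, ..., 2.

H_0 ≅ Z,  H_1 ≅ Z^2,  H_2 ≅ Z.

Order the vertices as P < Q < R < S < T < U < V < W. Listing each simplex with vertices in this order, K has dimension 2 with simplices:

  0-simplices (8): P, Q, R, S, T, U, V, W
  1-simplices (24): PQ, PR, PS, PT, PV, PW, QR, QS, QT, QU, QV, QW, RS, RT, RU, RV, ST, SU, SV, TU, TV, UV, UW, VW
  2-simplices (16): PQS, PQW, PRS, PRT, PTV, PVW, QRT, QRV, QSV, QTU, QUW, RSU, RUV, STU, STV, UVW

Hence C_0 ≅ Z^8, C_1 ≅ Z^24, C_2 ≅ Z^16.

The boundary map ∂_1: C_1 → C_0 is given by ∂[p,q] = [q] − [p]. For instance
  ∂TV = V − T.
The 8×24 boundary matrix has rank 7 and Smith normal form diag(1,1,1,1,1,1,1).

Boundary ∂_2: C_2 → C_1 maps a triangle to the signed sum of its edges. For instance
  ∂PQS = QS − PS + PQ,
  ∂RSU = SU − RU + RS.
As a 24×16 matrix over Z this has rank 15, with invariant factors (1,1,1,1,1,1,1,1,1,1,1,1,1,1,1).

Reading off H_k = ker ∂_k / im ∂_{k+1}:

  H_0: rank C_0 − rank ∂_1 = 8 − 7 = 1, and the invariant factors of ∂_1 are all 1, so H_0 ≅ Z.
  H_1: rank ker ∂_1 − rank ∂_2 = (24 − 7) − 15 = 2, and the invariant factors of ∂_2 are all 1, so H_1 ≅ Z^2.
  H_2: rank ker ∂_2 − rank ∂_3 = (16 − 15) − 0 = 1, and there is no ∂_3, so H_2 ≅ Z.

As a check, the Euler characteristic is 8 − 24 + 16 = 0, which agrees with 1 − 2 + 1 = 0.
(K is a triangulation of the torus T^2.)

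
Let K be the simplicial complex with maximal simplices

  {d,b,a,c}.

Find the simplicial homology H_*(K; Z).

Fix the vertex order a < b < c < d and write every simplex with vertices in increasing order. Then dim K = 3 and the simplices of K are:

  0-simplices (4): a, b, c, d
  1-simplices (6): ab, ac, ad, bc, bd, cd
  2-simplices (4): abc, abd, acd, bcd
  3-simplices (1): abcd

so the chain groups are C_0 ≅ Z^4, C_1 ≅ Z^6, C_2 ≅ Z^4, C_3 ≅ Z^1.

∂_1: C_1 → C_0 maps an edge to its endpoints' difference, ∂[p,q] = q − p.
This gives a 4×6 integer matrix of rank 3; reducing to Smith normal form yields diagonal entries (1,1,1).

∂_2: C_2 → C_1 sends each 2-simplex [p,q,r] to [q,r] − [p,r] + [p,q]. For instance
  ∂acd = cd − ad + ac,
  ∂abc = bc − ac + ab.
As a 6×4 matrix over Z this has rank 3, with invariant factors (1,1,1).

The boundary map ∂_3: C_3 → C_2 sends each 3-simplex σ to the alternating sum Σ_i (−1)^i (σ with its i-th vertex removed). For instance
  ∂abcd = bcd − acd + abd − abc.
The 4×1 boundary matrix has rank 1 and Smith normal form diag(1).

Now H_k = ker ∂_k / im ∂_{k+1}, so:

  H_0: rank C_0 − rank ∂_1 = 4 − 3 = 1, and the invariant factors of ∂_1 are all 1, so H_0 = Z.
  H_1: rank ker ∂_1 − rank ∂_2 = (6 − 3) − 3 = 0, and the invariant factors of ∂_2 are all 1, so H_1 = 0.
  H_2: rank ker ∂_2 − rank ∂_3 = (4 − 3) − 1 = 0, and the invariant factors of ∂_3 are all 1, so H_2 = 0.
  H_3: rank ker ∂_3 − rank ∂_4 = (1 − 1) − 0 = 0, and there is no ∂_4, so H_3 = 0.

H_0 = Z,  H_1 = 0,  H_2 = 0,  H_3 = 0.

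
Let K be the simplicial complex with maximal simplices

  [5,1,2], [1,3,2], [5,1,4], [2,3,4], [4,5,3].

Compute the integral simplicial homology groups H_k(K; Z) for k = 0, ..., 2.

H_0 ≅ Z,  H_1 ≅ Z,  H_2 = 0.

Take the total order 1 < 2 < 3 < 4 < 5 on the vertex set. Then K (dimension 2) consists of the simplices:

  0-simplices (5): [1], [2], [3], [4], [5]
  1-simplices (10): [1,2], [1,3], [1,4], [1,5], [2,3], [2,4], [2,5], [3,4], [3,5], [4,5]
  2-simplices (5): [1,2,3], [1,2,5], [1,4,5], [2,3,4], [3,4,5]

giving chain groups C_0 ≅ Z^5, C_1 ≅ Z^10, C_2 ≅ Z^5.

The boundary map ∂_1: C_1 → C_0 is given by ∂[p,q] = [q] − [p]. For instance
  ∂[3,4] = [4] − [3].
The resulting 5×10 matrix has rank 4, and its Smith normal form has invariant factors (1,1,1,1).

The boundary map ∂_2: C_2 → C_1 maps a triangle to the signed sum of its edges. For instance
  ∂[1,4,5] = [4,5] − [1,5] + [1,4],
  ∂[2,3,4] = [3,4] − [2,4] + [2,3].
As a 10×5 matrix over Z this has rank 5, with invariant factors (1,1,1,1,1).

Computing H_k = (kernel of ∂_k) / (image of ∂_{k+1}):

  H_0: rank C_0 − rank ∂_1 = 5 − 4 = 1, and the invariant factors of ∂_1 are all 1, so H_0 = Z.
  H_1: rank ker ∂_1 − rank ∂_2 = (10 − 4) − 5 = 1, and the invariant factors of ∂_2 are all 1, so H_1 = Z.
  H_2: rank ker ∂_2 − rank ∂_3 = (5 − 5) − 0 = 0, and there is no ∂_3, so H_2 = 0.

As a check, the Euler characteristic is 5 − 10 + 5 = 0, which agrees with 1 − 1 + 0 = 0.
(K is a triangulation of the Möbius band.)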